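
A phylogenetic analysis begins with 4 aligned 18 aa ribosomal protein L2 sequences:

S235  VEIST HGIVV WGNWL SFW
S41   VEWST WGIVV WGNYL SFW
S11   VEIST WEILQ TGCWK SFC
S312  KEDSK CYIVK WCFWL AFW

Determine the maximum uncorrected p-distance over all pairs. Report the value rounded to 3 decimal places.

0.722

Pairwise Hamming distances:
  S235 vs S41: 3
  S235 vs S11: 8
  S235 vs S312: 9
  S41 vs S11: 9
  S41 vs S312: 10
  S11 vs S312: 13
The largest is 13 mismatches, between S11 and S312; p = 13/18 = 0.722.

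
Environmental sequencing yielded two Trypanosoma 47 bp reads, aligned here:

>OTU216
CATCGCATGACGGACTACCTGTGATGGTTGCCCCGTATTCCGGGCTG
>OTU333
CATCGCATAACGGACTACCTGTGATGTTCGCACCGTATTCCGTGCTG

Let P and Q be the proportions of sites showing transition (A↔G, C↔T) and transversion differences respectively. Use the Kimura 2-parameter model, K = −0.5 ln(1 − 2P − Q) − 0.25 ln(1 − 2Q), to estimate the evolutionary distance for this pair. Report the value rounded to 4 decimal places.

0.1148

Differing sites — 9:G/A (Ti); 27:G/T (Tv); 29:T/C (Ti); 32:C/A (Tv); 43:G/T (Tv).
Of the 5 differences, 2 transitions and 3 transversions over 47 sites: P = 2/47 = 0.042553, Q = 3/47 = 0.063830.
d = −0.5·ln(0.851064) − 0.25·ln(0.872340) = −0.5·(-0.161268) − 0.25·(-0.136576) = 0.1148.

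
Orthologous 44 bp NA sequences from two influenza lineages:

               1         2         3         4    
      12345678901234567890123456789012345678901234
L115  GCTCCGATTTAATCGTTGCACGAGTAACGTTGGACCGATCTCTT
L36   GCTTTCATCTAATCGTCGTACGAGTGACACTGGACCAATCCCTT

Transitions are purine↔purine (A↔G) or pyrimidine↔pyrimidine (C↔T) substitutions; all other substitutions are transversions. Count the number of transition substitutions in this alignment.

The sequences differ at positions 4 (C/T, transition), 5 (C/T, transition), 6 (G/C, transversion), 9 (T/C, transition), 17 (T/C, transition), 19 (C/T, transition), 26 (A/G, transition), 29 (G/A, transition), 30 (T/C, transition), 37 (G/A, transition), 41 (T/C, transition).
Of the 11 differences, 10 transitions and 1 transversion, so the answer is 10.

10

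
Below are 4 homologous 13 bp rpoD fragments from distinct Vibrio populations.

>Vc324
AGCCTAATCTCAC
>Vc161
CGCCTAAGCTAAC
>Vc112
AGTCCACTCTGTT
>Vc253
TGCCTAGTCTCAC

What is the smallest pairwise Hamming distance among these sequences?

2

Pairwise Hamming distances:
  Vc324 vs Vc161: 3
  Vc324 vs Vc112: 6
  Vc324 vs Vc253: 2
  Vc161 vs Vc112: 8
  Vc161 vs Vc253: 4
  Vc112 vs Vc253: 7
The smallest is 2, between Vc324 and Vc253.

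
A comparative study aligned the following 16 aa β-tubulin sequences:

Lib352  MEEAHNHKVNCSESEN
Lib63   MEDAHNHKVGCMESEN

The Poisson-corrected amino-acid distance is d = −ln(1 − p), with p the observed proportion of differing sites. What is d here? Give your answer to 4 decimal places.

Differing sites — 3:E/D; 10:N/G; 12:S/M.
p = 3/16 = 0.187500.
d = −ln(1 − 0.187500) = −ln(0.812500) = 0.2076.

0.2076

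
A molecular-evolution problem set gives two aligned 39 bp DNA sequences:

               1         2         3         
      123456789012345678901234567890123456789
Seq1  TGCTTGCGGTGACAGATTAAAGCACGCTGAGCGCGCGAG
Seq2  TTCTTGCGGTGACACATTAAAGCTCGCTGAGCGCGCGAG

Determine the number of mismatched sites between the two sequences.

3

The sequences differ at positions 2 (G/T), 15 (G/C), 24 (A/T).
That gives 3 mismatches out of 39 aligned sites, so the Hamming distance is 3.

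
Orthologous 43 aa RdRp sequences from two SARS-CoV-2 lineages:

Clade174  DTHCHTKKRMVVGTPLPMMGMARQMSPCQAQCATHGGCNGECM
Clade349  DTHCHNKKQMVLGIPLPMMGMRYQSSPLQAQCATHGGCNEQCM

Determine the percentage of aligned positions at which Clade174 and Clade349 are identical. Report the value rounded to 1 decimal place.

76.7%

Differing sites — 6:T/N; 9:R/Q; 12:V/L; 14:T/I; 22:A/R; 23:R/Y; 25:M/S; 28:C/L; 40:G/E; 41:E/Q.
33 of the 43 sites match, so the percent identity is 33/43 × 100 = 76.7%.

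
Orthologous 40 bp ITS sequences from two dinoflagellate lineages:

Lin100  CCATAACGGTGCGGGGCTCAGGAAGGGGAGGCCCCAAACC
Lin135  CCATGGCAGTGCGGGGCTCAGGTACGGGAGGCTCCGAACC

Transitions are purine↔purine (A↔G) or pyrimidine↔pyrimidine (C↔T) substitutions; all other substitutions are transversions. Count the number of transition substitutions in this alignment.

5

Differing sites — 5:A/G (Ti); 6:A/G (Ti); 8:G/A (Ti); 23:A/T (Tv); 25:G/C (Tv); 33:C/T (Ti); 36:A/G (Ti).
Of the 7 differences, 5 transitions and 2 transversions, so the answer is 5.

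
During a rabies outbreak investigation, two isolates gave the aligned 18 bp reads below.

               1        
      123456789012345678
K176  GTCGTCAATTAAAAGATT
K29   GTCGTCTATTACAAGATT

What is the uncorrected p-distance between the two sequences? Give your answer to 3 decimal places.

0.111

Differing sites — 7:A/T; 12:A/C.
There are 2 differences over 18 sites, so p = 2/18 = 0.111.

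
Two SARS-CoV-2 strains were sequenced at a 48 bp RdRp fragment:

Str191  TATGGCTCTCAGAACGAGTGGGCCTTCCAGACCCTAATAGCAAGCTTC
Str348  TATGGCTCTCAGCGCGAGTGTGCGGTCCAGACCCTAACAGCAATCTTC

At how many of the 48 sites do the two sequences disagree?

Mismatches occur at site 13 (A↔C), site 14 (A↔G), site 21 (G↔T), site 24 (C↔G), site 25 (T↔G), site 38 (T↔C), site 44 (G↔T).
That gives 7 mismatches out of 48 aligned sites, so the Hamming distance is 7.

7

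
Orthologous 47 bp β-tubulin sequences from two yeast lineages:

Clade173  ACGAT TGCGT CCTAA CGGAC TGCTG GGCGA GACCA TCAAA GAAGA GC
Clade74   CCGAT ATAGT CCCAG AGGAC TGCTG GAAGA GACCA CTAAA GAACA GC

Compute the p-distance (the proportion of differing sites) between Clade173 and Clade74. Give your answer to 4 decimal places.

The sequences differ at positions 1 (A/C), 6 (T/A), 7 (G/T), 8 (C/A), 13 (T/C), 15 (A/G), 16 (C/A), 27 (G/A), 28 (C/A), 36 (T/C), 37 (C/T), 44 (G/C).
There are 12 differences over 47 sites, so p = 12/47 = 0.2553.

0.2553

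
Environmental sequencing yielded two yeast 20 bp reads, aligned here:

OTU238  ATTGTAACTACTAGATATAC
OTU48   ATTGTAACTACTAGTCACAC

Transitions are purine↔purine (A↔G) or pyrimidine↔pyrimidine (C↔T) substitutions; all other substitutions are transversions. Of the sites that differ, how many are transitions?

Mismatches occur at site 15 (A↔T, transversion), site 16 (T↔C, transition), site 18 (T↔C, transition).
Of the 3 differences, 2 transitions and 1 transversion, so the answer is 2.

2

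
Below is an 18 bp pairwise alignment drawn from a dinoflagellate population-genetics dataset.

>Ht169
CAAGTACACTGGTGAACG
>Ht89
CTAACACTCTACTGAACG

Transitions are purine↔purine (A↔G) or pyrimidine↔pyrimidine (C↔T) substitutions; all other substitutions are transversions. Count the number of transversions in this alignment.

3

The sequences differ at positions 2 (A/T, transversion), 4 (G/A, transition), 5 (T/C, transition), 8 (A/T, transversion), 11 (G/A, transition), 12 (G/C, transversion).
Of the 6 differences, 3 transitions and 3 transversions, so the answer is 3.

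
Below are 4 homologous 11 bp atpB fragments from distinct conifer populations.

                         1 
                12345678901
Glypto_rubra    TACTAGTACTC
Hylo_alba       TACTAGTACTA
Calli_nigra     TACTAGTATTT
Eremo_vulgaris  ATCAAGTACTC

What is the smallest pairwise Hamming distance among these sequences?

1

Pairwise Hamming distances:
  Glypto_rubra vs Hylo_alba: 1
  Glypto_rubra vs Calli_nigra: 2
  Glypto_rubra vs Eremo_vulgaris: 3
  Hylo_alba vs Calli_nigra: 2
  Hylo_alba vs Eremo_vulgaris: 4
  Calli_nigra vs Eremo_vulgaris: 5
The smallest is 1, between Glypto_rubra and Hylo_alba.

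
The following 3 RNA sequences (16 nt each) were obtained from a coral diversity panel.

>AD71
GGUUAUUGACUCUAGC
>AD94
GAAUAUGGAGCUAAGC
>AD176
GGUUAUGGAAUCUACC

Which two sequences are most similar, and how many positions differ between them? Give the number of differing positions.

Pairwise Hamming distances:
  AD71 vs AD94: 7
  AD71 vs AD176: 3
  AD94 vs AD176: 7
The smallest is 3, between AD71 and AD176.

3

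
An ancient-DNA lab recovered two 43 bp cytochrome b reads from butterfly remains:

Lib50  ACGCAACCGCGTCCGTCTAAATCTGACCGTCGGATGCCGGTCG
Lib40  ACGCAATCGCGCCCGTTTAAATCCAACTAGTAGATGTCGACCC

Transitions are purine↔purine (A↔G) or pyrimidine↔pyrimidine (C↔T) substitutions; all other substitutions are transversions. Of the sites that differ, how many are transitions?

Mismatches occur at site 7 (C/T, transition), site 12 (T/C, transition), site 17 (C/T, transition), site 24 (T/C, transition), site 25 (G/A, transition), site 28 (C/T, transition), site 29 (G/A, transition), site 30 (T/G, transversion), site 31 (C/T, transition), site 32 (G/A, transition), site 37 (C/T, transition), site 40 (G/A, transition), site 41 (T/C, transition), site 43 (G/C, transversion).
Of the 14 differences, 12 transitions and 2 transversions, so the answer is 12.

12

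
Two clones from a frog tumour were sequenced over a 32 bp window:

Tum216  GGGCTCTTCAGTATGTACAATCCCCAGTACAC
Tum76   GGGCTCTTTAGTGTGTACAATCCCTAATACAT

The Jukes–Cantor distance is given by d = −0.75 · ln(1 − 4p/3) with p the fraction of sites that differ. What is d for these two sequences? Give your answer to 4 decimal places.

Differing sites — 9:C/T; 13:A/G; 25:C/T; 27:G/A; 32:C/T.
p = 5/32 = 0.156250.
d = −0.75 · ln(1 − (4/3)·0.156250) = −0.75 · ln(0.791667) = −0.75 · (-0.233614) = 0.1752.

0.1752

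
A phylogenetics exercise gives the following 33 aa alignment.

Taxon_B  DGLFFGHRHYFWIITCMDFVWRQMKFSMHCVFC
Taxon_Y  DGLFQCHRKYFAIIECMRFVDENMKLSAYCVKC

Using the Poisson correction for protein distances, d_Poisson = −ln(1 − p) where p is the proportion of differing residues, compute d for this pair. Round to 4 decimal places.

Mismatches occur at site 5 (F/Q), site 6 (G/C), site 9 (H/K), site 12 (W/A), site 15 (T/E), site 18 (D/R), site 21 (W/D), site 22 (R/E), site 23 (Q/N), site 26 (F/L), site 28 (M/A), site 29 (H/Y), site 32 (F/K).
p = 13/33 = 0.393939.
d = −ln(1 − 0.393939) = −ln(0.606061) = 0.5008.

0.5008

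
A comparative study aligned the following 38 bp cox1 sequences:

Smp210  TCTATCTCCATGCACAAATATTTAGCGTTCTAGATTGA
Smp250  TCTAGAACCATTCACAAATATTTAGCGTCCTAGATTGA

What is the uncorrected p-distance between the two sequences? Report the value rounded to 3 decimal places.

Mismatches occur at site 5 (T↔G), site 6 (C↔A), site 7 (T↔A), site 12 (G↔T), site 29 (T↔C).
There are 5 differences over 38 sites, so p = 5/38 = 0.132.

0.132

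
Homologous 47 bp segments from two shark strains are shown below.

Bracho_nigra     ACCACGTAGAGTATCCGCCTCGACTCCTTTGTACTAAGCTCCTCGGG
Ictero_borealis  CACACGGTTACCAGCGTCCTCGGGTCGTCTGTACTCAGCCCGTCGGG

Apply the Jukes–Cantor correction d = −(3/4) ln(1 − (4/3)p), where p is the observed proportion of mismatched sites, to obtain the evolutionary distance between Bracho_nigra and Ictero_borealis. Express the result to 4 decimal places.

Mismatches occur at site 1 (A↔C), site 2 (C↔A), site 7 (T↔G), site 8 (A↔T), site 9 (G↔T), site 11 (G↔C), site 12 (T↔C), site 14 (T↔G), site 16 (C↔G), site 17 (G↔T), site 23 (A↔G), site 24 (C↔G), site 27 (C↔G), site 29 (T↔C), site 36 (A↔C), site 40 (T↔C), site 42 (C↔G).
p = 17/47 = 0.361702.
d = −0.75 · ln(1 − (4/3)·0.361702) = −0.75 · ln(0.517731) = −0.75 · (-0.658299) = 0.4937.

0.4937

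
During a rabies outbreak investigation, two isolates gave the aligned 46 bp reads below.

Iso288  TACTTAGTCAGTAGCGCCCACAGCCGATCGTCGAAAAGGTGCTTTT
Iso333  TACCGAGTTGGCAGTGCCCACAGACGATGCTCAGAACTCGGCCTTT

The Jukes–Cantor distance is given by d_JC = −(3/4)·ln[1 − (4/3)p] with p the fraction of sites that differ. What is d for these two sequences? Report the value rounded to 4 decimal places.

0.4674

Differing sites — 4:T/C; 5:T/G; 9:C/T; 10:A/G; 12:T/C; 15:C/T; 24:C/A; 29:C/G; 30:G/C; 33:G/A; 34:A/G; 37:A/C; 38:G/T; 39:G/C; 40:T/G; 43:T/C.
p = 16/46 = 0.347826.
d = −0.75 · ln(1 − (4/3)·0.347826) = −0.75 · ln(0.536232) = −0.75 · (-0.623188) = 0.4674.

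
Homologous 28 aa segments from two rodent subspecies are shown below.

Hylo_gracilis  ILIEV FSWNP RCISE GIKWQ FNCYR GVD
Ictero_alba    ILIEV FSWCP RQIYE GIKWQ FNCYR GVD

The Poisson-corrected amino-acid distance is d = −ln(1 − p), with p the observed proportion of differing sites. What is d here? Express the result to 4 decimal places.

0.1133

Mismatches occur at site 9 (N↔C), site 12 (C↔Q), site 14 (S↔Y).
p = 3/28 = 0.107143.
d = −ln(1 − 0.107143) = −ln(0.892857) = 0.1133.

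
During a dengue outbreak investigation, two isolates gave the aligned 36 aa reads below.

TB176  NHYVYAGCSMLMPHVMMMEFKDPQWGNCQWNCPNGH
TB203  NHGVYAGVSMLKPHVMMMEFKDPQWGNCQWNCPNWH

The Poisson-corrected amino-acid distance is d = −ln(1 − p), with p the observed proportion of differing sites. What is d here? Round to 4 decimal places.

Mismatches occur at site 3 (Y→G), site 8 (C→V), site 12 (M→K), site 35 (G→W).
p = 4/36 = 0.111111.
d = −ln(1 − 0.111111) = −ln(0.888889) = 0.1178.

0.1178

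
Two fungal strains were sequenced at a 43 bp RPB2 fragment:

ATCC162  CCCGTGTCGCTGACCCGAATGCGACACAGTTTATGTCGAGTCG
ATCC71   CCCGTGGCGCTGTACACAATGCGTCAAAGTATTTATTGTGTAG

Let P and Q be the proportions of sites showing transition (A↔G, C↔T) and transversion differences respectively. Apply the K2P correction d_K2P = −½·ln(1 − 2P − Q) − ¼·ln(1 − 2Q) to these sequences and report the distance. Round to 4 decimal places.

0.3937

Mismatches occur at site 7 (T↔G, transversion), site 13 (A↔T, transversion), site 14 (C↔A, transversion), site 16 (C↔A, transversion), site 17 (G↔C, transversion), site 24 (A↔T, transversion), site 27 (C↔A, transversion), site 31 (T↔A, transversion), site 33 (A↔T, transversion), site 35 (G↔A, transition), site 37 (C↔T, transition), site 39 (A↔T, transversion), site 42 (C↔A, transversion).
Of the 13 differences, 2 transitions and 11 transversions over 43 sites: P = 2/43 = 0.046512, Q = 11/43 = 0.255814.
d = −0.5·ln(0.651162) − 0.25·ln(0.488372) = −0.5·(-0.428997) − 0.25·(-0.716678) = 0.3937.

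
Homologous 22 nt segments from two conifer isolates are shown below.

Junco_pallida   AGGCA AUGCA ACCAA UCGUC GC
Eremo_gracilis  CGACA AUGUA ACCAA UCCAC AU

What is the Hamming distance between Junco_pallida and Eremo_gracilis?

Mismatches occur at site 1 (A↔C), site 3 (G↔A), site 9 (C↔U), site 18 (G↔C), site 19 (U↔A), site 21 (G↔A), site 22 (C↔U).
That gives 7 mismatches out of 22 aligned sites, so the Hamming distance is 7.

7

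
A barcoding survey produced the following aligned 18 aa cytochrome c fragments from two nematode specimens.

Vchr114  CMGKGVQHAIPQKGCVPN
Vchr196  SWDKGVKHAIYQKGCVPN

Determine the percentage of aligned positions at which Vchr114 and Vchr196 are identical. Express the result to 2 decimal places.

Differing sites — 1:C/S; 2:M/W; 3:G/D; 7:Q/K; 11:P/Y.
13 of the 18 sites match, so the percent identity is 13/18 × 100 = 72.22%.

72.22%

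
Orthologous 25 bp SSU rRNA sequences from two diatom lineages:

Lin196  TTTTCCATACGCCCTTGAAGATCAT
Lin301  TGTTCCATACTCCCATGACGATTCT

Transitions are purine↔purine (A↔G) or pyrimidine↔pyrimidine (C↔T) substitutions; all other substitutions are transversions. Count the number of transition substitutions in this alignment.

Mismatches occur at site 2 (T↔G, transversion), site 11 (G↔T, transversion), site 15 (T↔A, transversion), site 19 (A↔C, transversion), site 23 (C↔T, transition), site 24 (A↔C, transversion).
Of the 6 differences, 1 transition and 5 transversions, so the answer is 1.

1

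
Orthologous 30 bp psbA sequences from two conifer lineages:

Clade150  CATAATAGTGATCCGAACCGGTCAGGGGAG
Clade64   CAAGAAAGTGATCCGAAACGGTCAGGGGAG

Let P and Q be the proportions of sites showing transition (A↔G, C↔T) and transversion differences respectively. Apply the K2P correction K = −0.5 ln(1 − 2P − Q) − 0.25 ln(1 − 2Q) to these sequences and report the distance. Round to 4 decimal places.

The sequences differ at positions 3 (T/A, transversion), 4 (A/G, transition), 6 (T/A, transversion), 18 (C/A, transversion).
Of the 4 differences, 1 transition and 3 transversions over 30 sites: P = 1/30 = 0.033333, Q = 3/30 = 0.100000.
d = −0.5·ln(0.833334) − 0.25·ln(0.800000) = −0.5·(-0.182321) − 0.25·(-0.223144) = 0.1469.

0.1469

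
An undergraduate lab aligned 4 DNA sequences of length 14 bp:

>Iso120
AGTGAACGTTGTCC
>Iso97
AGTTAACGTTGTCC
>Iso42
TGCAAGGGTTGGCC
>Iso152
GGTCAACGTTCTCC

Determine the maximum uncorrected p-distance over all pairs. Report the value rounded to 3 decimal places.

0.500

Pairwise Hamming distances:
  Iso120 vs Iso97: 1
  Iso120 vs Iso42: 6
  Iso120 vs Iso152: 3
  Iso97 vs Iso42: 6
  Iso97 vs Iso152: 3
  Iso42 vs Iso152: 7
The largest is 7 mismatches, between Iso42 and Iso152; p = 7/14 = 0.500.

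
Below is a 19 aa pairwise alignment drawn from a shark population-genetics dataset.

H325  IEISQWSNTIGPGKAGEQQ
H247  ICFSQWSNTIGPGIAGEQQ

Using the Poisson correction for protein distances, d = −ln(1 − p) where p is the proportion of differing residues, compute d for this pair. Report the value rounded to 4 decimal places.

Mismatches occur at site 2 (E↔C), site 3 (I↔F), site 14 (K↔I).
p = 3/19 = 0.157895.
d = −ln(1 − 0.157895) = −ln(0.842105) = 0.1719.

0.1719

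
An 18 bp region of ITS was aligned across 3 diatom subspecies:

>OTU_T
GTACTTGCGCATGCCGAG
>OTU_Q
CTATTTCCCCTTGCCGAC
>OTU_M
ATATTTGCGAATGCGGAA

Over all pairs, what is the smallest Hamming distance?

5

Pairwise Hamming distances:
  OTU_T vs OTU_Q: 6
  OTU_T vs OTU_M: 5
  OTU_Q vs OTU_M: 7
The smallest is 5, between OTU_T and OTU_M.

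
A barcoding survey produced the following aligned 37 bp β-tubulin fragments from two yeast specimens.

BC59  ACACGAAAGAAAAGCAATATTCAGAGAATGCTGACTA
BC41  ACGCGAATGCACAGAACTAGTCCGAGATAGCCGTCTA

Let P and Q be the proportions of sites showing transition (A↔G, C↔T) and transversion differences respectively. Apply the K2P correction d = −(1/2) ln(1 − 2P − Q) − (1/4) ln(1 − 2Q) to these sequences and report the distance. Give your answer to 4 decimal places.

0.4321

The sequences differ at positions 3 (A/G, transition), 8 (A/T, transversion), 10 (A/C, transversion), 12 (A/C, transversion), 15 (C/A, transversion), 17 (A/C, transversion), 20 (T/G, transversion), 23 (A/C, transversion), 28 (A/T, transversion), 29 (T/A, transversion), 32 (T/C, transition), 34 (A/T, transversion).
Of the 12 differences, 2 transitions and 10 transversions over 37 sites: P = 2/37 = 0.054054, Q = 10/37 = 0.270270.
d = −0.5·ln(0.621622) − 0.25·ln(0.459460) = −0.5·(-0.475423) − 0.25·(-0.777703) = 0.4321.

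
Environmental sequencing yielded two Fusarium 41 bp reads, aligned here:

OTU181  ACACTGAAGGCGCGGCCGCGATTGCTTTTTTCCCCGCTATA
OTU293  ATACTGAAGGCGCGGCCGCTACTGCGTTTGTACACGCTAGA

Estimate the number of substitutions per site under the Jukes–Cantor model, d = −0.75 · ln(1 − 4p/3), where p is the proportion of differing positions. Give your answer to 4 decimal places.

0.2260

Differing sites — 2:C/T; 20:G/T; 22:T/C; 26:T/G; 30:T/G; 32:C/A; 34:C/A; 40:T/G.
p = 8/41 = 0.195122.
d = −0.75 · ln(1 − (4/3)·0.195122) = −0.75 · ln(0.739837) = −0.75 · (-0.301325) = 0.2260.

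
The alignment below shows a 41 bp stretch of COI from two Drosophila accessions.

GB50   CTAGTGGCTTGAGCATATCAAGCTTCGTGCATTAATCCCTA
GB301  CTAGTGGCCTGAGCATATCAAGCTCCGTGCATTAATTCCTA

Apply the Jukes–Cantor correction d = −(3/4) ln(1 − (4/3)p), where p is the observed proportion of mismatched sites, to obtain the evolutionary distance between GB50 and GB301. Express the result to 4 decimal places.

Differing sites — 9:T/C; 25:T/C; 37:C/T.
p = 3/41 = 0.073171.
d = −0.75 · ln(1 − (4/3)·0.073171) = −0.75 · ln(0.902439) = −0.75 · (-0.102654) = 0.0770.

0.0770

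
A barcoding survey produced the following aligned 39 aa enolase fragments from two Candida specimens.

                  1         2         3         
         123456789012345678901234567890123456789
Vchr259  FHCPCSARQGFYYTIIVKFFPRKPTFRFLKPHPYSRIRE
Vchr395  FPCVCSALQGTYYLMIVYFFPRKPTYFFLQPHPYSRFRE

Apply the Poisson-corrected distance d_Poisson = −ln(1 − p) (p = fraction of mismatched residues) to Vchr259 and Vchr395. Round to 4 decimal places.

Differing sites — 2:H/P; 4:P/V; 8:R/L; 11:F/T; 14:T/L; 15:I/M; 18:K/Y; 26:F/Y; 27:R/F; 30:K/Q; 37:I/F.
p = 11/39 = 0.282051.
d = −ln(1 − 0.282051) = −ln(0.717949) = 0.3314.

0.3314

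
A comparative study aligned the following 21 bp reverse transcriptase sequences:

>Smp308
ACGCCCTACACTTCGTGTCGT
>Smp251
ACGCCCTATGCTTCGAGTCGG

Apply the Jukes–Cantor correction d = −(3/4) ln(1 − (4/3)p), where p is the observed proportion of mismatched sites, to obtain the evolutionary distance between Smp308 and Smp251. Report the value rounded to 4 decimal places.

The sequences differ at positions 9 (C/T), 10 (A/G), 16 (T/A), 21 (T/G).
p = 4/21 = 0.190476.
d = −0.75 · ln(1 − (4/3)·0.190476) = −0.75 · ln(0.746032) = −0.75 · (-0.292987) = 0.2197.

0.2197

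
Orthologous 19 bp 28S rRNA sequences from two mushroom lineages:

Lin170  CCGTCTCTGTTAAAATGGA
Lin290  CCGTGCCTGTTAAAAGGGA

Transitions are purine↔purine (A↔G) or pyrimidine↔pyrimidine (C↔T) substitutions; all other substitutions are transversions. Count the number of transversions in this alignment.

The sequences differ at positions 5 (C/G, transversion), 6 (T/C, transition), 16 (T/G, transversion).
Of the 3 differences, 1 transition and 2 transversions, so the answer is 2.

2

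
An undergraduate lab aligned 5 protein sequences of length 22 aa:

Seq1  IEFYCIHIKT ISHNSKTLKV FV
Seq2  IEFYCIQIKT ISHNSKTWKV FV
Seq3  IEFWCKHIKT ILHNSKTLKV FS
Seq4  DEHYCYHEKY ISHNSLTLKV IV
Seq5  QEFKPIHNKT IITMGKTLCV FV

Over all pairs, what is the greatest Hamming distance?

Pairwise Hamming distances:
  Seq1 vs Seq2: 2
  Seq1 vs Seq3: 4
  Seq1 vs Seq4: 7
  Seq1 vs Seq5: 9
  Seq2 vs Seq3: 6
  Seq2 vs Seq4: 9
  Seq2 vs Seq5: 11
  Seq3 vs Seq4: 10
  Seq3 vs Seq5: 11
  Seq4 vs Seq5: 14
The largest is 14, between Seq4 and Seq5.

14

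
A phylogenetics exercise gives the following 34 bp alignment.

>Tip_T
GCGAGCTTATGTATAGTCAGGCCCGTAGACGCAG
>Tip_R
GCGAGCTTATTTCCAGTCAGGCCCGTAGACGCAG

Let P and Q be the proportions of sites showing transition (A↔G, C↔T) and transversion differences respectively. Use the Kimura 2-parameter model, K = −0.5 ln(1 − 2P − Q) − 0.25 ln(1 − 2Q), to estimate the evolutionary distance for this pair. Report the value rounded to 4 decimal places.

0.0939

Differing sites — 11:G/T (Tv); 13:A/C (Tv); 14:T/C (Ti).
Of the 3 differences, 1 transition and 2 transversions over 34 sites: P = 1/34 = 0.029412, Q = 2/34 = 0.058824.
d = −0.5·ln(0.882352) − 0.25·ln(0.882352) = −0.5·(-0.125164) − 0.25·(-0.125164) = 0.0939.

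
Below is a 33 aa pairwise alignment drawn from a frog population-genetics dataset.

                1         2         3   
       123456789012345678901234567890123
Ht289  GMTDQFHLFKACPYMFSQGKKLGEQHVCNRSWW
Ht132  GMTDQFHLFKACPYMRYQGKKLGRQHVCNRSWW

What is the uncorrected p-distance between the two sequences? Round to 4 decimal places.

0.0909

Differing sites — 16:F/R; 17:S/Y; 24:E/R.
There are 3 differences over 33 sites, so p = 3/33 = 0.0909.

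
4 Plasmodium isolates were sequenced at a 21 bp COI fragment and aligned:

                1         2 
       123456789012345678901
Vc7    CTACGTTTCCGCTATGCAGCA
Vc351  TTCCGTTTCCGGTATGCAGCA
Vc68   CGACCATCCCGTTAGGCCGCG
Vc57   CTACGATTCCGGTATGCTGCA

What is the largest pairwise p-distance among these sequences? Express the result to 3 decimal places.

Pairwise Hamming distances:
  Vc7 vs Vc351: 3
  Vc7 vs Vc68: 8
  Vc7 vs Vc57: 3
  Vc351 vs Vc68: 10
  Vc351 vs Vc57: 4
  Vc68 vs Vc57: 7
The largest is 10 mismatches, between Vc351 and Vc68; p = 10/21 = 0.476.

0.476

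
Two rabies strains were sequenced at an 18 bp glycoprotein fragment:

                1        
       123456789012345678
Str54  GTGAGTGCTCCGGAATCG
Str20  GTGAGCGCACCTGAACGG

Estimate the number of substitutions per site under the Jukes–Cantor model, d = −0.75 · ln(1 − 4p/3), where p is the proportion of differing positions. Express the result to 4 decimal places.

Differing sites — 6:T/C; 9:T/A; 12:G/T; 16:T/C; 17:C/G.
p = 5/18 = 0.277778.
d = −0.75 · ln(1 − (4/3)·0.277778) = −0.75 · ln(0.629629) = −0.75 · (-0.462625) = 0.3470.

0.3470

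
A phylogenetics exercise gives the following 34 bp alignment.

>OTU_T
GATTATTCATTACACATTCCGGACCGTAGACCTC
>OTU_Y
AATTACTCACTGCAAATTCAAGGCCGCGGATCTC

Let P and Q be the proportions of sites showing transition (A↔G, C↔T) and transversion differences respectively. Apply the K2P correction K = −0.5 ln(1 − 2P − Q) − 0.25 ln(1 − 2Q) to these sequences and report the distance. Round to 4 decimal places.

The sequences differ at positions 1 (G/A, transition), 6 (T/C, transition), 10 (T/C, transition), 12 (A/G, transition), 15 (C/A, transversion), 20 (C/A, transversion), 21 (G/A, transition), 23 (A/G, transition), 27 (T/C, transition), 28 (A/G, transition), 31 (C/T, transition).
Of the 11 differences, 9 transitions and 2 transversions over 34 sites: P = 9/34 = 0.264706, Q = 2/34 = 0.058824.
d = −0.5·ln(0.411764) − 0.25·ln(0.882352) = −0.5·(-0.887305) − 0.25·(-0.125164) = 0.4749.

0.4749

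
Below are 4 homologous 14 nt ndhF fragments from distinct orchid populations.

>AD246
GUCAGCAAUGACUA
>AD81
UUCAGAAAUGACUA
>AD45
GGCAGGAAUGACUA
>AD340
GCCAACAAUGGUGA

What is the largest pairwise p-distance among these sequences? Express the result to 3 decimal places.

0.500

Pairwise Hamming distances:
  AD246 vs AD81: 2
  AD246 vs AD45: 2
  AD246 vs AD340: 5
  AD81 vs AD45: 3
  AD81 vs AD340: 7
  AD45 vs AD340: 6
The largest is 7 mismatches, between AD81 and AD340; p = 7/14 = 0.500.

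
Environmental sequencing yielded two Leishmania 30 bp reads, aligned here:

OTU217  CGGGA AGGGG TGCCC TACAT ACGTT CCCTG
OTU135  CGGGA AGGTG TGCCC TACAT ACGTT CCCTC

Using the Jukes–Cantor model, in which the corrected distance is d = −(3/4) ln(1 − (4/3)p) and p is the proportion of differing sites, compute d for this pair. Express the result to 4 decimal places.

0.0698

Differing sites — 9:G/T; 30:G/C.
p = 2/30 = 0.066667.
d = −0.75 · ln(1 − (4/3)·0.066667) = −0.75 · ln(0.911111) = −0.75 · (-0.093091) = 0.0698.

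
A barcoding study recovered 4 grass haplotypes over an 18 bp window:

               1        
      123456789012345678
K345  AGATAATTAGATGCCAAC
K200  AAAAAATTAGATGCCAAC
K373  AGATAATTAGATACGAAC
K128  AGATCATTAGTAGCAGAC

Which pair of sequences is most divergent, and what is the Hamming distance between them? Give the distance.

7

Pairwise Hamming distances:
  K345 vs K200: 2
  K345 vs K373: 2
  K345 vs K128: 5
  K200 vs K373: 4
  K200 vs K128: 7
  K373 vs K128: 6
The largest is 7, between K200 and K128.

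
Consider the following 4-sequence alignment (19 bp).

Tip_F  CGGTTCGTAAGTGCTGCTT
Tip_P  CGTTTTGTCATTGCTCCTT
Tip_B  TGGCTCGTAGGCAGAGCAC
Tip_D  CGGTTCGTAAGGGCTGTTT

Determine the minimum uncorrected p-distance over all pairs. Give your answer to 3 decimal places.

Pairwise Hamming distances:
  Tip_F vs Tip_P: 5
  Tip_F vs Tip_B: 9
  Tip_F vs Tip_D: 2
  Tip_P vs Tip_B: 14
  Tip_P vs Tip_D: 7
  Tip_B vs Tip_D: 10
The smallest is 2 mismatches, between Tip_F and Tip_D; p = 2/19 = 0.105.

0.105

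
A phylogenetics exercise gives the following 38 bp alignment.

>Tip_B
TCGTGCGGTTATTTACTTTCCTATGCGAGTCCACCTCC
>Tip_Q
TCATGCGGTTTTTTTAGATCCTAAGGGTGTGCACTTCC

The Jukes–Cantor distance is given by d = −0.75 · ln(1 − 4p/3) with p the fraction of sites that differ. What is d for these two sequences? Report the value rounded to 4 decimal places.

Differing sites — 3:G/A; 11:A/T; 15:A/T; 16:C/A; 17:T/G; 18:T/A; 24:T/A; 26:C/G; 28:A/T; 31:C/G; 35:C/T.
p = 11/38 = 0.289474.
d = −0.75 · ln(1 − (4/3)·0.289474) = −0.75 · ln(0.614035) = −0.75 · (-0.487703) = 0.3658.

0.3658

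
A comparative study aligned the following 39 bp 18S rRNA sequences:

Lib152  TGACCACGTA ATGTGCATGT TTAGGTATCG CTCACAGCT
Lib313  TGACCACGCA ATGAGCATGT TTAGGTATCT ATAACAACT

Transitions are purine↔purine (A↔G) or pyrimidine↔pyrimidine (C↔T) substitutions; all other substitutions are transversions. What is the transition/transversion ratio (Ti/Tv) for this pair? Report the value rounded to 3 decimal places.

0.500

Differing sites — 9:T/C (Ti); 14:T/A (Tv); 30:G/T (Tv); 31:C/A (Tv); 33:C/A (Tv); 37:G/A (Ti).
Of the 6 differences, 2 transitions and 4 transversions, so Ti/Tv = 2/4 = 0.500.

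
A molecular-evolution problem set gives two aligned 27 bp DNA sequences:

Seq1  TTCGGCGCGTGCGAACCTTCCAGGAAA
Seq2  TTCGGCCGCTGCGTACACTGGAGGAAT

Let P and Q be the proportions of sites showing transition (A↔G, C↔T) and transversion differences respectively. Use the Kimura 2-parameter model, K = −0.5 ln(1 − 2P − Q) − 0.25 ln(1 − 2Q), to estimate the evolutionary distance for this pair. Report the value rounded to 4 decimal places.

0.4558

Mismatches occur at site 7 (G→C, transversion), site 8 (C→G, transversion), site 9 (G→C, transversion), site 14 (A→T, transversion), site 17 (C→A, transversion), site 18 (T→C, transition), site 20 (C→G, transversion), site 21 (C→G, transversion), site 27 (A→T, transversion).
Of the 9 differences, 1 transition and 8 transversions over 27 sites: P = 1/27 = 0.037037, Q = 8/27 = 0.296296.
d = −0.5·ln(0.629630) − 0.25·ln(0.407408) = −0.5·(-0.462623) − 0.25·(-0.897940) = 0.4558.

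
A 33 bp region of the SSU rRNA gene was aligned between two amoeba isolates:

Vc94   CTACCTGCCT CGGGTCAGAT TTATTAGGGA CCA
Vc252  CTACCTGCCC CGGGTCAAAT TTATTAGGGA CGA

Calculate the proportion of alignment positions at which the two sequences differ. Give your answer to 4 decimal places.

0.0909

Differing sites — 10:T/C; 18:G/A; 32:C/G.
There are 3 differences over 33 sites, so p = 3/33 = 0.0909.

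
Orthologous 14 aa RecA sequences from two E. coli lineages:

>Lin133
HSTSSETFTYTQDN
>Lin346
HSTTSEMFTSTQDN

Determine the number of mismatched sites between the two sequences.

The sequences differ at positions 4 (S/T), 7 (T/M), 10 (Y/S).
That gives 3 mismatches out of 14 aligned sites, so the Hamming distance is 3.

3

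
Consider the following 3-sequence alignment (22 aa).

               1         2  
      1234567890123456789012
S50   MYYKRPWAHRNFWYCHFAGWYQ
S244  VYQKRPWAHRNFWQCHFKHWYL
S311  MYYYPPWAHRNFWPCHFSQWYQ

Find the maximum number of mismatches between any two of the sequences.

Pairwise Hamming distances:
  S50 vs S244: 6
  S50 vs S311: 5
  S244 vs S311: 8
The largest is 8, between S244 and S311.

8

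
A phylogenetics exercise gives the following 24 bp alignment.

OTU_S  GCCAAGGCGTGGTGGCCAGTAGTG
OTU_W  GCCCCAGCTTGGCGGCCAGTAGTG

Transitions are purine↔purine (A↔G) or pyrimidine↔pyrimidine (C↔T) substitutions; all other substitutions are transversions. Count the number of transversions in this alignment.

Mismatches occur at site 4 (A↔C, transversion), site 5 (A↔C, transversion), site 6 (G↔A, transition), site 9 (G↔T, transversion), site 13 (T↔C, transition).
Of the 5 differences, 2 transitions and 3 transversions, so the answer is 3.

3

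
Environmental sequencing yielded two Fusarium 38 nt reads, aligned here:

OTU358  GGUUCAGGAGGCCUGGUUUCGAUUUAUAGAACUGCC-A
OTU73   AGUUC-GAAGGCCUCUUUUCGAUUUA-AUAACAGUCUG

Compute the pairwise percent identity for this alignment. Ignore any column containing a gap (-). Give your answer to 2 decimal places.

Excluding the 3 gap columns leaves 35 comparable sites.
Differing sites — 1:G/A; 8:G/A; 15:G/C; 16:G/U; 29:G/U; 33:U/A; 35:C/U; 38:A/G.
27 of the 35 comparable sites match, so the percent identity is 27/35 × 100 = 77.14%.

77.14%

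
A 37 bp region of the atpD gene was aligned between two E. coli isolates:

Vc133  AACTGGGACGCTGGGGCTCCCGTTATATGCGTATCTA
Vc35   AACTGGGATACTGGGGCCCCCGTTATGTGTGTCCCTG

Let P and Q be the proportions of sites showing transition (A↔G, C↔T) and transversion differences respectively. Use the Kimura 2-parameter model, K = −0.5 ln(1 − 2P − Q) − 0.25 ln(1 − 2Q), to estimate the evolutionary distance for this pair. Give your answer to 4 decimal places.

Mismatches occur at site 9 (C→T, transition), site 10 (G→A, transition), site 18 (T→C, transition), site 27 (A→G, transition), site 30 (C→T, transition), site 33 (A→C, transversion), site 34 (T→C, transition), site 37 (A→G, transition).
Of the 8 differences, 7 transitions and 1 transversion over 37 sites: P = 7/37 = 0.189189, Q = 1/37 = 0.027027.
d = −0.5·ln(0.594595) − 0.25·ln(0.945946) = −0.5·(-0.519875) − 0.25·(-0.055570) = 0.2738.

0.2738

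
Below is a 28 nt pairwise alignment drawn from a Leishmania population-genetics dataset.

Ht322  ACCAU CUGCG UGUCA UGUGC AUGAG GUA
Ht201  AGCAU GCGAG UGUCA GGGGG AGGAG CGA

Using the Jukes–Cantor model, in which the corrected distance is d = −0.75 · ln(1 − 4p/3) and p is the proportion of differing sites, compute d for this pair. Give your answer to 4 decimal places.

0.4850

The sequences differ at positions 2 (C/G), 6 (C/G), 7 (U/C), 9 (C/A), 16 (U/G), 18 (U/G), 20 (C/G), 22 (U/G), 26 (G/C), 27 (U/G).
p = 10/28 = 0.357143.
d = −0.75 · ln(1 − (4/3)·0.357143) = −0.75 · ln(0.523809) = −0.75 · (-0.646628) = 0.4850.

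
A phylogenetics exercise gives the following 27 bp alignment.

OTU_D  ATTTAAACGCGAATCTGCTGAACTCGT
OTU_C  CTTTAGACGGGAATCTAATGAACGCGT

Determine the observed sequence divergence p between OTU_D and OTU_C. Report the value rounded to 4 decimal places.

0.2222

Mismatches occur at site 1 (A/C), site 6 (A/G), site 10 (C/G), site 17 (G/A), site 18 (C/A), site 24 (T/G).
There are 6 differences over 27 sites, so p = 6/27 = 0.2222.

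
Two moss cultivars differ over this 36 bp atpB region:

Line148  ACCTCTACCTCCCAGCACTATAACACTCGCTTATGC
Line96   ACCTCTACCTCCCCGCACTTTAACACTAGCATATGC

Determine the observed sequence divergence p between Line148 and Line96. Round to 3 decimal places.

The sequences differ at positions 14 (A/C), 20 (A/T), 28 (C/A), 31 (T/A).
There are 4 differences over 36 sites, so p = 4/36 = 0.111.

0.111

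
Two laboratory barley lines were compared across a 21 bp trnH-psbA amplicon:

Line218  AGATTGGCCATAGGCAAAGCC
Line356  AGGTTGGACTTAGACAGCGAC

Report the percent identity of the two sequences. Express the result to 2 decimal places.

66.67%

Differing sites — 3:A/G; 8:C/A; 10:A/T; 14:G/A; 17:A/G; 18:A/C; 20:C/A.
14 of the 21 sites match, so the percent identity is 14/21 × 100 = 66.67%.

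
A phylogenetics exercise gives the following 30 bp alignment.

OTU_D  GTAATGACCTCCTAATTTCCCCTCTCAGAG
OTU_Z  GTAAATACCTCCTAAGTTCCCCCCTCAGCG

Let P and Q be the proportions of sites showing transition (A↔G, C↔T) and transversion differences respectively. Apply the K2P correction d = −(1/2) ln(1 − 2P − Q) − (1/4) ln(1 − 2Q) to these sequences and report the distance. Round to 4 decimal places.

Differing sites — 5:T/A (Tv); 6:G/T (Tv); 16:T/G (Tv); 23:T/C (Ti); 29:A/C (Tv).
Of the 5 differences, 1 transition and 4 transversions over 30 sites: P = 1/30 = 0.033333, Q = 4/30 = 0.133333.
d = −0.5·ln(0.800001) − 0.25·ln(0.733334) = −0.5·(-0.223142) − 0.25·(-0.310154) = 0.1891.

0.1891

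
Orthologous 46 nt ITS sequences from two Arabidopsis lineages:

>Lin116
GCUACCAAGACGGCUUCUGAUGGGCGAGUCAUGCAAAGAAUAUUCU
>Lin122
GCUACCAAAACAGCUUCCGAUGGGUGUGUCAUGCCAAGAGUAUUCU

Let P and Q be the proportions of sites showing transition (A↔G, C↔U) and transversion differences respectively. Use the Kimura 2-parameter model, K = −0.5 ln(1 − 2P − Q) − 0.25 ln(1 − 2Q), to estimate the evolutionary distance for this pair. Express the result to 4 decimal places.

Mismatches occur at site 9 (G/A, transition), site 12 (G/A, transition), site 18 (U/C, transition), site 25 (C/U, transition), site 27 (A/U, transversion), site 35 (A/C, transversion), site 40 (A/G, transition).
Of the 7 differences, 5 transitions and 2 transversions over 46 sites: P = 5/46 = 0.108696, Q = 2/46 = 0.043478.
d = −0.5·ln(0.739130) − 0.25·ln(0.913044) = −0.5·(-0.302281) − 0.25·(-0.090971) = 0.1739.

0.1739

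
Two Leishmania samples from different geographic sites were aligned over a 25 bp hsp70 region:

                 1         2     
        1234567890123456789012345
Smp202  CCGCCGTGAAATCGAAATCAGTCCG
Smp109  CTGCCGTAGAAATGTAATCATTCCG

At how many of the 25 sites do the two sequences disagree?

7

Mismatches occur at site 2 (C↔T), site 8 (G↔A), site 9 (A↔G), site 12 (T↔A), site 13 (C↔T), site 15 (A↔T), site 21 (G↔T).
That gives 7 mismatches out of 25 aligned sites, so the Hamming distance is 7.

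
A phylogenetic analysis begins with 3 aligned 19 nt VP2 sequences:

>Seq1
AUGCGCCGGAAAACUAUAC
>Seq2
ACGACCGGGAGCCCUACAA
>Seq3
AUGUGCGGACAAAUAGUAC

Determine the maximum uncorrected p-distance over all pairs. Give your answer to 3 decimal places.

Pairwise Hamming distances:
  Seq1 vs Seq2: 9
  Seq1 vs Seq3: 7
  Seq2 vs Seq3: 13
The largest is 13 mismatches, between Seq2 and Seq3; p = 13/19 = 0.684.

0.684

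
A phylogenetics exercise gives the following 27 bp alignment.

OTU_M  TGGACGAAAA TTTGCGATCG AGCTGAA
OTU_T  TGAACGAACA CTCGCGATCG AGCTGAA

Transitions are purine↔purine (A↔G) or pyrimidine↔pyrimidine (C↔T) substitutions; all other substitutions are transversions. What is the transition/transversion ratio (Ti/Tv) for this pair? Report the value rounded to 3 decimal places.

3.000

Mismatches occur at site 3 (G/A, transition), site 9 (A/C, transversion), site 11 (T/C, transition), site 13 (T/C, transition).
Of the 4 differences, 3 transitions and 1 transversion, so Ti/Tv = 3/1 = 3.000.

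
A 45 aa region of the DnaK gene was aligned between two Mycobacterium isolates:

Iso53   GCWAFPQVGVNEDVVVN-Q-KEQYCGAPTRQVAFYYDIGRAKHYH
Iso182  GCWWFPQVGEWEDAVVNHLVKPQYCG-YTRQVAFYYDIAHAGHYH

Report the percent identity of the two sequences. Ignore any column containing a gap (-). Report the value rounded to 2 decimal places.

76.19%

Excluding the 3 gap columns leaves 42 comparable sites.
Differing sites — 4:A/W; 10:V/E; 11:N/W; 14:V/A; 19:Q/L; 22:E/P; 28:P/Y; 39:G/A; 40:R/H; 42:K/G.
32 of the 42 comparable sites match, so the percent identity is 32/42 × 100 = 76.19%.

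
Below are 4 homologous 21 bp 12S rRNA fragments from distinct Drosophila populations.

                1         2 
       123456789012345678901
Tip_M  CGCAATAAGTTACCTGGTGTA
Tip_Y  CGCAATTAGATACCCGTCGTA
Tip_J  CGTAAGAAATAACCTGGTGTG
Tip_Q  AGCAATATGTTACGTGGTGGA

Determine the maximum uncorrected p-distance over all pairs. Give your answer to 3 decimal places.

Pairwise Hamming distances:
  Tip_M vs Tip_Y: 5
  Tip_M vs Tip_J: 5
  Tip_M vs Tip_Q: 4
  Tip_Y vs Tip_J: 10
  Tip_Y vs Tip_Q: 9
  Tip_J vs Tip_Q: 9
The largest is 10 mismatches, between Tip_Y and Tip_J; p = 10/21 = 0.476.

0.476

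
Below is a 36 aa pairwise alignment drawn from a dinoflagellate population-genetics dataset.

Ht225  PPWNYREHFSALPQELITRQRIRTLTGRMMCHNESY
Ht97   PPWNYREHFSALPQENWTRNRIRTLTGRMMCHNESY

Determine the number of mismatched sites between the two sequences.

3

Differing sites — 16:L/N; 17:I/W; 20:Q/N.
That gives 3 mismatches out of 36 aligned sites, so the Hamming distance is 3.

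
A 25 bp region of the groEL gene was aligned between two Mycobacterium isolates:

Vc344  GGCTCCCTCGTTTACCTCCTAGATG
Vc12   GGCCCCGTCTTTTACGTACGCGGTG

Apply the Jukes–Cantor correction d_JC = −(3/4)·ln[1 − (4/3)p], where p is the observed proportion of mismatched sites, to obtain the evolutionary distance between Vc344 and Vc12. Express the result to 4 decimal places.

0.4172

Mismatches occur at site 4 (T/C), site 7 (C/G), site 10 (G/T), site 16 (C/G), site 18 (C/A), site 20 (T/G), site 21 (A/C), site 23 (A/G).
p = 8/25 = 0.320000.
d = −0.75 · ln(1 − (4/3)·0.320000) = −0.75 · ln(0.573333) = −0.75 · (-0.556289) = 0.4172.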